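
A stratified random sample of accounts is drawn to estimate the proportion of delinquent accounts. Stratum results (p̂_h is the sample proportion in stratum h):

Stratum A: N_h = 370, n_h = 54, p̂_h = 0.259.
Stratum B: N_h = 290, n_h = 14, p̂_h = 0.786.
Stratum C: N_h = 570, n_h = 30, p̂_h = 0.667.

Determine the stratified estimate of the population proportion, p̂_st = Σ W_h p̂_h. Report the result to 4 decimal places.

N = 1230; stratum weights W_h = N_h/N.
p̂_st = Σ W_h p̂_h = (370·0.259 + 290·0.786 + 570·0.667)/1230 = 0.57233

p̂_st ≈ 0.5723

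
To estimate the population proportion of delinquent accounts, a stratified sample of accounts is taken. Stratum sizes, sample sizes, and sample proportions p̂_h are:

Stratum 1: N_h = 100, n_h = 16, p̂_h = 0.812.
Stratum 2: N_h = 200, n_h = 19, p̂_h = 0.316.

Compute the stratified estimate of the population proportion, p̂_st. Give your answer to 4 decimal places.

p̂_st ≈ 0.4813

N = 300; stratum weights W_h = N_h/N.
p̂_st = Σ W_h p̂_h = (100·0.812 + 200·0.316)/300 = 0.48133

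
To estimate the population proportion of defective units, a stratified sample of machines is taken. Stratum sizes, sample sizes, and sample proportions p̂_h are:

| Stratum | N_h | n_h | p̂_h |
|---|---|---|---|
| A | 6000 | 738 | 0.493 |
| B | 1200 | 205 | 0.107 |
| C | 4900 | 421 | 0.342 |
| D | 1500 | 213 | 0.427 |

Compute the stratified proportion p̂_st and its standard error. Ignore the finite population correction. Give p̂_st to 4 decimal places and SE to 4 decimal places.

N = 13600; stratum weights W_h = N_h/N.
p̂_st = Σ W_h p̂_h = (6000·0.493 + 1200·0.107 + 4900·0.342 + 1500·0.427)/13600 = 0.39726
V̂(p̂_st) = Σ W_h² p̂_h(1−p̂_h)/(n_h−1):
  stratum A: (6000/13600)²·0.493·0.507/737 = 6.60104e-05
  stratum B: (1200/13600)²·0.107·0.893/204 = 3.64661e-06
  stratum C: (4900/13600)²·0.342·0.658/420 = 6.95532e-05
  stratum D: (1500/13600)²·0.427·0.573/212 = 1.40395e-05
V̂(p̂_st) = 0.00015325; SE = √V̂ = 0.0123794

p̂_st ≈ 0.3973, SE ≈ 0.0124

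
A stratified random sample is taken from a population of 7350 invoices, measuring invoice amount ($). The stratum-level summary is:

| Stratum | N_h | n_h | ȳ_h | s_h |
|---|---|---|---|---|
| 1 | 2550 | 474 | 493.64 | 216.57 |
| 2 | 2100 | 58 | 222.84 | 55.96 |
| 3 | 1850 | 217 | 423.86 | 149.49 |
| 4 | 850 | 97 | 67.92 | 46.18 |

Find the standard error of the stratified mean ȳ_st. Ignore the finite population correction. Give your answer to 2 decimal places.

V̂(ȳ_st) = Σ W_h² s_h²/n_h, with W_h = N_h/N and N = 7350:
  stratum 1: (2550/7350)²·216.57²/474 = 11.9103
  stratum 2: (2100/7350)²·55.96²/58 = 4.40749
  stratum 3: (1850/7350)²·149.49²/217 = 6.52429
  stratum 4: (850/7350)²·46.18²/97 = 0.294035
V̂(ȳ_st) = 23.1362
SE(ȳ_st) = √23.1362 = 4.81001

SE(ȳ_st) ≈ 4.81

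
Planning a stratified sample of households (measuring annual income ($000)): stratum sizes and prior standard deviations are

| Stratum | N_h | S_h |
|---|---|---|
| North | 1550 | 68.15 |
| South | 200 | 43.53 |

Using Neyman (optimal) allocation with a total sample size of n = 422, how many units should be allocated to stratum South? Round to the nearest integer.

Neyman allocation: n_h = n · N_h S_h / Σ N_i S_i, with n = 422.
  stratum North: N_h·S_h = 1550·68.15 = 105632.50
  stratum South: N_h·S_h = 200·43.53 = 8706.00
Σ N_h S_h = 114338.50
n for stratum South = 422·8706.00/114338.50 = 32.132 → 32

32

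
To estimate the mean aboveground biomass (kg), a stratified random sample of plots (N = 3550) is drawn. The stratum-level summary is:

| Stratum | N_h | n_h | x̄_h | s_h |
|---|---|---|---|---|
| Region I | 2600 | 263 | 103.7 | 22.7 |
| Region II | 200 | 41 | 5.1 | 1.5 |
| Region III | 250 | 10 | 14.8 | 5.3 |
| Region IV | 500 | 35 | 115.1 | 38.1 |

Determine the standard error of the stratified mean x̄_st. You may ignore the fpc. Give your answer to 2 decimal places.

V̂(x̄_st) = Σ W_h² s_h²/n_h, with W_h = N_h/N and N = 3550:
  stratum Region I: (2600/3550)²·22.7²/263 = 1.05096
  stratum Region II: (200/3550)²·1.5²/41 = 0.000174181
  stratum Region III: (250/3550)²·5.3²/10 = 0.0139308
  stratum Region IV: (500/3550)²·38.1²/35 = 0.822745
V̂(x̄_st) = 1.88781
SE(x̄_st) = √1.88781 = 1.37398

SE(x̄_st) ≈ 1.37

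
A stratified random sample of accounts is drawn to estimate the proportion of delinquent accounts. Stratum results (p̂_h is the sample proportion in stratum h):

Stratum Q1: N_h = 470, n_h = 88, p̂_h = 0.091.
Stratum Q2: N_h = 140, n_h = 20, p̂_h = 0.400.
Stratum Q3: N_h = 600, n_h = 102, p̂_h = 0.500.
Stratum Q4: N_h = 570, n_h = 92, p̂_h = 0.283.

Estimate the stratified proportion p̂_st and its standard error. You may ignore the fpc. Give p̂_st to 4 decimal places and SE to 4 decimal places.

N = 1780; stratum weights W_h = N_h/N.
p̂_st = Σ W_h p̂_h = (470·0.091 + 140·0.400 + 600·0.500 + 570·0.283)/1780 = 0.31465
V̂(p̂_st) = Σ W_h² p̂_h(1−p̂_h)/(n_h−1):
  stratum Q1: (470/1780)²·0.091·0.909/87 = 6.6289e-05
  stratum Q2: (140/1780)²·0.400·0.600/19 = 7.81401e-05
  stratum Q3: (600/1780)²·0.500·0.500/101 = 0.000281243
  stratum Q4: (570/1780)²·0.283·0.717/91 = 0.000228651
V̂(p̂_st) = 0.000654323; SE = √V̂ = 0.0255797

p̂_st ≈ 0.3147, SE ≈ 0.0256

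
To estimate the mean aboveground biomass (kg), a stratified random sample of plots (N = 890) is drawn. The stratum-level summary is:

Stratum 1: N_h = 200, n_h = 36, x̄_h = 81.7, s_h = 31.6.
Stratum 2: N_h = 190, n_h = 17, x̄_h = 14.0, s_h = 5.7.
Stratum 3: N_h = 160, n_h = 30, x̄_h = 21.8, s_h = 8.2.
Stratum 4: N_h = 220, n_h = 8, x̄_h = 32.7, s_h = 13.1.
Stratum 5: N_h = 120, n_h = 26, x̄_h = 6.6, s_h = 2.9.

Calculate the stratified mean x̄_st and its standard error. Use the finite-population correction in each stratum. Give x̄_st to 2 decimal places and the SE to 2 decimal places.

x̄_st ≈ 34.24, SE ≈ 1.60

x̄_st = Σ W_h x̄_h = (200·81.7 + 190·14.0 + 160·21.8 + 220·32.7 + 120·6.6)/890 = 34.24045
V̂(x̄_st) = Σ W_h² (1 − n_h/N_h) s_h²/n_h, with W_h = N_h/N and N = 890:
  stratum 1: (200/890)²·(1 − 36/200)·31.6²/36 = 1.14859
  stratum 2: (190/890)²·(1 − 17/190)·5.7²/17 = 0.0793086
  stratum 3: (160/890)²·(1 − 30/160)·8.2²/30 = 0.0588559
  stratum 4: (220/890)²·(1 − 8/220)·13.1²/8 = 1.26308
  stratum 5: (120/890)²·(1 − 26/120)·2.9²/26 = 0.00460629
V̂(x̄_st) = 2.55444
SE(x̄_st) = √2.55444 = 1.59826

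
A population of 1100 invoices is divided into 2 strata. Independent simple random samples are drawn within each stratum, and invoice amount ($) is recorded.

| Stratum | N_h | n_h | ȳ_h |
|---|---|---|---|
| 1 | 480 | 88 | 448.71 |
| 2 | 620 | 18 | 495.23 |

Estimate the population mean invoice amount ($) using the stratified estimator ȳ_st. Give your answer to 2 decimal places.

ȳ_st ≈ 474.93

N = Σ N_h = 1100. Stratum weights W_h = N_h/N.
ȳ_st = (480·448.71 + 620·495.23) / 1100 = 474.9304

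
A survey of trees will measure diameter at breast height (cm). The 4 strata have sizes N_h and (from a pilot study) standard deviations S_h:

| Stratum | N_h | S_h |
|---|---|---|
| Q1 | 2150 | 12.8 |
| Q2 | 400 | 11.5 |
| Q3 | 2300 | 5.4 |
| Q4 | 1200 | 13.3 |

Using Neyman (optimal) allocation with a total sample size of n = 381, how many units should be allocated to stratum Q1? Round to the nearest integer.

173

Neyman allocation: n_h = n · N_h S_h / Σ N_i S_i, with n = 381.
  stratum Q1: N_h·S_h = 2150·12.8 = 27520.00
  stratum Q2: N_h·S_h = 400·11.5 = 4600.00
  stratum Q3: N_h·S_h = 2300·5.4 = 12420.00
  stratum Q4: N_h·S_h = 1200·13.3 = 15960.00
Σ N_h S_h = 60500.00
n for stratum Q1 = 381·27520.00/60500.00 = 173.308 → 173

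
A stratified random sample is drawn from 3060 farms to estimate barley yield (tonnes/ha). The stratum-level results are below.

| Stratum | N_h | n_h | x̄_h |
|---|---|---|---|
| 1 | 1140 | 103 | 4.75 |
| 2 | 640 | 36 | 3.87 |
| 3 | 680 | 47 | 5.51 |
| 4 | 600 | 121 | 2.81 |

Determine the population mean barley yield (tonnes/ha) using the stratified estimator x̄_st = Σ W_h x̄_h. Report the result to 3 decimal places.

N = Σ N_h = 3060. Stratum weights W_h = N_h/N.
x̄_st = (1140·4.75 + 640·3.87 + 680·5.51 + 600·2.81) / 3060 = 4.35444

x̄_st ≈ 4.354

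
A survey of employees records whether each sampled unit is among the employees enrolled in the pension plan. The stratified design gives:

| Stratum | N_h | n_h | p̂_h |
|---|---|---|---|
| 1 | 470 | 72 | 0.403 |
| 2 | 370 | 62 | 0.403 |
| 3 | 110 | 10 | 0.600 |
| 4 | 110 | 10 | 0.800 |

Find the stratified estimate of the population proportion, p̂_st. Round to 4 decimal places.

N = 1060; stratum weights W_h = N_h/N.
p̂_st = Σ W_h p̂_h = (470·0.403 + 370·0.403 + 110·0.600 + 110·0.800)/1060 = 0.46464

p̂_st ≈ 0.4646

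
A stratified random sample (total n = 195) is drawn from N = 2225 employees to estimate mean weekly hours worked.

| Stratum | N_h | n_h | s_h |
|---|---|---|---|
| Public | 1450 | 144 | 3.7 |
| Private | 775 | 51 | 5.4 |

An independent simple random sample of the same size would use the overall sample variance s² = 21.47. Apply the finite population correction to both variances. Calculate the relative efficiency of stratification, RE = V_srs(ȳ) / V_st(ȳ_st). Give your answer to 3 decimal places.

RE ≈ 0.993

V̂(ȳ_st) = Σ W_h² (1 − n_h/N_h) s_h²/n_h, with W_h = N_h/N and N = 2225:
  stratum Public: (1450/2225)²·(1 − 144/1450)·3.7²/144 = 0.0363657
  stratum Private: (775/2225)²·(1 − 51/775)·5.4²/51 = 0.0648034
V_st = 0.101169
V_srs = (1 − 195/2225)·21.47/195 = 0.100453
Relative efficiency = V_srs / V_st = 0.100453/0.101169 = 0.9929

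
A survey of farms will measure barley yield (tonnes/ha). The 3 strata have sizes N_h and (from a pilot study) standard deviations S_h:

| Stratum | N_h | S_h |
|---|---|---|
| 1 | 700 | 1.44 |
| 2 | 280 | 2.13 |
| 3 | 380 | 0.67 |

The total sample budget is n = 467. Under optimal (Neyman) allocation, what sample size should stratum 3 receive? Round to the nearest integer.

64

Neyman allocation: n_h = n · N_h S_h / Σ N_i S_i, with n = 467.
  stratum 1: N_h·S_h = 700·1.44 = 1008.00
  stratum 2: N_h·S_h = 280·2.13 = 596.40
  stratum 3: N_h·S_h = 380·0.67 = 254.60
Σ N_h S_h = 1859.00
n for stratum 3 = 467·254.60/1859.00 = 63.958 → 64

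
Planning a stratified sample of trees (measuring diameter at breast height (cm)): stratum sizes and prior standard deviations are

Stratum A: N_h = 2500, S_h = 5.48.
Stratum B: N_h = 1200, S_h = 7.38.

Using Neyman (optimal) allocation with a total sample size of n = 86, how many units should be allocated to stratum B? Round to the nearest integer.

34

Neyman allocation: n_h = n · N_h S_h / Σ N_i S_i, with n = 86.
  stratum A: N_h·S_h = 2500·5.48 = 13700.00
  stratum B: N_h·S_h = 1200·7.38 = 8856.00
Σ N_h S_h = 22556.00
n for stratum B = 86·8856.00/22556.00 = 33.766 → 34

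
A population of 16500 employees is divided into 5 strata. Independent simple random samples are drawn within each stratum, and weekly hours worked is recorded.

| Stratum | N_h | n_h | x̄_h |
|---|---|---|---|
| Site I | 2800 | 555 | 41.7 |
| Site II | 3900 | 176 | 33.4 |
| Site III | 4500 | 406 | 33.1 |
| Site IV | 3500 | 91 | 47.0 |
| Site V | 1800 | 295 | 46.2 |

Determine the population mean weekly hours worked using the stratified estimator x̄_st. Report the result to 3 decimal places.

N = Σ N_h = 16500. Stratum weights W_h = N_h/N.
x̄_st = (2800·41.7 + 3900·33.4 + 4500·33.1 + 3500·47.0 + 1800·46.2) / 16500 = 39.00788

x̄_st ≈ 39.008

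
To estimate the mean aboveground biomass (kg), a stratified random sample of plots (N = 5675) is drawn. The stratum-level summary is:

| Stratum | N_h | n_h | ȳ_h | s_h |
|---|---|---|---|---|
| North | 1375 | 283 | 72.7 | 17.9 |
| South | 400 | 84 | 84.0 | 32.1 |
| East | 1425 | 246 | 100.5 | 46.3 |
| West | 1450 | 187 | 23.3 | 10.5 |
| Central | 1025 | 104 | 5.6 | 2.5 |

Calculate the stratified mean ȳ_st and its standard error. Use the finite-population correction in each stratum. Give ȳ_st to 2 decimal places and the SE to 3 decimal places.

ȳ_st ≈ 55.74, SE ≈ 0.769

ȳ_st = Σ W_h ȳ_h = (1375·72.7 + 400·84.0 + 1425·100.5 + 1450·23.3 + 1025·5.6)/5675 = 55.73568
V̂(ȳ_st) = Σ W_h² (1 − n_h/N_h) s_h²/n_h, with W_h = N_h/N and N = 5675:
  stratum North: (1375/5675)²·(1 − 283/1375)·17.9²/283 = 0.0527853
  stratum South: (400/5675)²·(1 − 84/400)·32.1²/84 = 0.0481444
  stratum East: (1425/5675)²·(1 − 246/1425)·46.3²/246 = 0.454594
  stratum West: (1450/5675)²·(1 − 187/1450)·10.5²/187 = 0.0335256
  stratum Central: (1025/5675)²·(1 − 104/1025)·2.5²/104 = 0.00176156
V̂(ȳ_st) = 0.590811
SE(ȳ_st) = √0.590811 = 0.768642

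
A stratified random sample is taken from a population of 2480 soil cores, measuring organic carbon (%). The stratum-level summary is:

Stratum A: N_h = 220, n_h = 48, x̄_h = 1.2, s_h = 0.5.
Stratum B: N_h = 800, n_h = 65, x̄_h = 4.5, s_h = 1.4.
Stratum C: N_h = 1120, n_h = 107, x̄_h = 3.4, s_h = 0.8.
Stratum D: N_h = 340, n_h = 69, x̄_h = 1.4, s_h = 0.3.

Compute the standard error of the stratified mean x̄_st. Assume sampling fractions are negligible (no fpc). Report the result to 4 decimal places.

SE(x̄_st) ≈ 0.0665

V̂(x̄_st) = Σ W_h² s_h²/n_h, with W_h = N_h/N and N = 2480:
  stratum A: (220/2480)²·0.5²/48 = 4.09865e-05
  stratum B: (800/2480)²·1.4²/65 = 0.00313776
  stratum C: (1120/2480)²·0.8²/107 = 0.00121991
  stratum D: (340/2480)²·0.3²/69 = 2.45159e-05
V̂(x̄_st) = 0.00442317
SE(x̄_st) = √0.00442317 = 0.0665069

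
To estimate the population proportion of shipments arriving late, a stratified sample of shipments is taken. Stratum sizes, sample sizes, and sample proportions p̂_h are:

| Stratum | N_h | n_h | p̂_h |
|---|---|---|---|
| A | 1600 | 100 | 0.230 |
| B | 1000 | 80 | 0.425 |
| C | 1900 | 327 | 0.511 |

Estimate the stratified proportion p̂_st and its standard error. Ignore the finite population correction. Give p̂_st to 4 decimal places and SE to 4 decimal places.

p̂_st ≈ 0.3920, SE ≈ 0.0227

N = 4500; stratum weights W_h = N_h/N.
p̂_st = Σ W_h p̂_h = (1600·0.230 + 1000·0.425 + 1900·0.511)/4500 = 0.39198
V̂(p̂_st) = Σ W_h² p̂_h(1−p̂_h)/(n_h−1):
  stratum A: (1600/4500)²·0.230·0.770/99 = 0.000226151
  stratum B: (1000/4500)²·0.425·0.575/79 = 0.000152758
  stratum C: (1900/4500)²·0.511·0.489/326 = 0.000136645
V̂(p̂_st) = 0.000515554; SE = √V̂ = 0.0227058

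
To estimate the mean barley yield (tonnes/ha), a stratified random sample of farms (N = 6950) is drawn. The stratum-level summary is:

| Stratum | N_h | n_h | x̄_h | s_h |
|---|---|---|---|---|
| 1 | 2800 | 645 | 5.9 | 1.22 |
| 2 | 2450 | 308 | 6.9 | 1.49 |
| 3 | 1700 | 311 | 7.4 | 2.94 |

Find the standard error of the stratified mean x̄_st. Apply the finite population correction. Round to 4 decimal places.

V̂(x̄_st) = Σ W_h² (1 − n_h/N_h) s_h²/n_h, with W_h = N_h/N and N = 6950:
  stratum 1: (2800/6950)²·(1 − 645/2800)·1.22²/645 = 0.000288267
  stratum 2: (2450/6950)²·(1 − 308/2450)·1.49²/308 = 0.000783137
  stratum 3: (1700/6950)²·(1 − 311/1700)·2.94²/311 = 0.00135868
V̂(x̄_st) = 0.00243008
SE(x̄_st) = √0.00243008 = 0.0492958

SE(x̄_st) ≈ 0.0493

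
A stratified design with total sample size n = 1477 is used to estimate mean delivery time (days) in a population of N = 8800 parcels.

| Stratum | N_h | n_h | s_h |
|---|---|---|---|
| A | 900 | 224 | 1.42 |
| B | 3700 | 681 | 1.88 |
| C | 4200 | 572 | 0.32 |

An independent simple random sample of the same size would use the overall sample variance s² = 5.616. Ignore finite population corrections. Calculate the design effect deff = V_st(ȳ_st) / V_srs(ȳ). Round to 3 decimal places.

V̂(ȳ_st) = Σ W_h² s_h²/n_h, with W_h = N_h/N and N = 8800:
  stratum A: (900/8800)²·1.42²/224 = 9.41561e-05
  stratum B: (3700/8800)²·1.88²/681 = 0.000917501
  stratum C: (4200/8800)²·0.32²/572 = 4.07791e-05
V_st = 0.00105244
V_srs = s²/n = 5.616/1477 = 0.0038023
deff = V_st / V_srs = 0.00105244/0.0038023 = 0.2768

deff ≈ 0.277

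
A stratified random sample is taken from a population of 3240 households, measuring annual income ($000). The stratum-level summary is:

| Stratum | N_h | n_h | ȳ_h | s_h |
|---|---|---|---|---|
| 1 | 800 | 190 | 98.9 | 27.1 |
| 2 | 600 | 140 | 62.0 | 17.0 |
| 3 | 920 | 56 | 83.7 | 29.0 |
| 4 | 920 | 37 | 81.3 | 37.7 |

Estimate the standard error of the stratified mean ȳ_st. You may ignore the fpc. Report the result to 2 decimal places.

V̂(ȳ_st) = Σ W_h² s_h²/n_h, with W_h = N_h/N and N = 3240:
  stratum 1: (800/3240)²·27.1²/190 = 0.235654
  stratum 2: (600/3240)²·17.0²/140 = 0.0707917
  stratum 3: (920/3240)²·29.0²/56 = 1.21086
  stratum 4: (920/3240)²·37.7²/37 = 3.09718
V̂(ȳ_st) = 4.61449
SE(ȳ_st) = √4.61449 = 2.14814

SE(ȳ_st) ≈ 2.15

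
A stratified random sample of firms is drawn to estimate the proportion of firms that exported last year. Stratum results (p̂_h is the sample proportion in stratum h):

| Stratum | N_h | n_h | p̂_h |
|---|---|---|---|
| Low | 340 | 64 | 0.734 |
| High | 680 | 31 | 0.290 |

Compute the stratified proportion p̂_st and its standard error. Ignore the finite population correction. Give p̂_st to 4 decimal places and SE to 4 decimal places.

N = 1020; stratum weights W_h = N_h/N.
p̂_st = Σ W_h p̂_h = (340·0.734 + 680·0.290)/1020 = 0.43800
V̂(p̂_st) = Σ W_h² p̂_h(1−p̂_h)/(n_h−1):
  stratum Low: (340/1020)²·0.734·0.266/63 = 0.000344346
  stratum High: (680/1020)²·0.290·0.710/30 = 0.00305037
V̂(p̂_st) = 0.00339472; SE = √V̂ = 0.0582642

p̂_st ≈ 0.4380, SE ≈ 0.0583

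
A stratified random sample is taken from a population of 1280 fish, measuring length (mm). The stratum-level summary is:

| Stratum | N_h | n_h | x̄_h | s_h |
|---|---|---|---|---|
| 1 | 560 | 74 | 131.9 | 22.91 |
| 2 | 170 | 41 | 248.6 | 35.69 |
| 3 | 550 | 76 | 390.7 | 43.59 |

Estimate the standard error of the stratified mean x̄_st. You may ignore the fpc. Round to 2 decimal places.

SE(x̄_st) ≈ 2.55

V̂(x̄_st) = Σ W_h² s_h²/n_h, with W_h = N_h/N and N = 1280:
  stratum 1: (560/1280)²·22.91²/74 = 1.35761
  stratum 2: (170/1280)²·35.69²/41 = 0.548008
  stratum 3: (550/1280)²·43.59²/76 = 4.616
V̂(x̄_st) = 6.52161
SE(x̄_st) = √6.52161 = 2.55375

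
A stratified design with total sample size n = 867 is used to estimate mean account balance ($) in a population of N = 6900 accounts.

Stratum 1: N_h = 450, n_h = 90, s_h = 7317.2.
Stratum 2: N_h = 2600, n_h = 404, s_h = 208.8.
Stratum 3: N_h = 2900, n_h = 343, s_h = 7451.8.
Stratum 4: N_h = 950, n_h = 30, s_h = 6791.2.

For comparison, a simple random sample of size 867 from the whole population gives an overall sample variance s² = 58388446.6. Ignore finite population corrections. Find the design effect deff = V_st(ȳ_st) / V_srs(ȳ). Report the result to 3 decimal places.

V̂(ȳ_st) = Σ W_h² s_h²/n_h, with W_h = N_h/N and N = 6900:
  stratum 1: (450/6900)²·7317.2²/90 = 2530.31
  stratum 2: (2600/6900)²·208.8²/404 = 15.3224
  stratum 3: (2900/6900)²·7451.8²/343 = 28597.4
  stratum 4: (950/6900)²·6791.2²/30 = 29142.1
V_st = 60285.1
V_srs = s²/n = 58388446.6/867 = 67345.4
deff = V_st / V_srs = 60285.1/67345.4 = 0.8952

deff ≈ 0.895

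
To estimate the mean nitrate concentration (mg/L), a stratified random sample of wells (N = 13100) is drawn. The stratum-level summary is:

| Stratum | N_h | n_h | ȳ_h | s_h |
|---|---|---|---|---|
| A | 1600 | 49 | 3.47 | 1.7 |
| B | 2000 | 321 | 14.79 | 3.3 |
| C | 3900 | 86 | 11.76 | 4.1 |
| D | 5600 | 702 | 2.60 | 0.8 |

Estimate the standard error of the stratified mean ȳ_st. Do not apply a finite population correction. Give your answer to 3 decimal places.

SE(ȳ_st) ≈ 0.138

V̂(ȳ_st) = Σ W_h² s_h²/n_h, with W_h = N_h/N and N = 13100:
  stratum A: (1600/13100)²·1.7²/49 = 0.000879831
  stratum B: (2000/13100)²·3.3²/321 = 0.000790752
  stratum C: (3900/13100)²·4.1²/86 = 0.0173243
  stratum D: (5600/13100)²·0.8²/702 = 0.000166601
V̂(ȳ_st) = 0.0191615
SE(ȳ_st) = √0.0191615 = 0.138425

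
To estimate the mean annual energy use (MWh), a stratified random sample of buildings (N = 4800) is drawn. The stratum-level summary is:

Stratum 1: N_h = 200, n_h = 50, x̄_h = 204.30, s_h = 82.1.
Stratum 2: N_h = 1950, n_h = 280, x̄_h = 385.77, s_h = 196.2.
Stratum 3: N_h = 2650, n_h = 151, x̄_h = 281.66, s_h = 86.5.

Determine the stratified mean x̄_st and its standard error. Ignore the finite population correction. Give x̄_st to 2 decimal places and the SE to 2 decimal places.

x̄_st ≈ 320.73, SE ≈ 6.17

x̄_st = Σ W_h x̄_h = (200·204.30 + 1950·385.77 + 2650·281.66)/4800 = 320.73135
V̂(x̄_st) = Σ W_h² s_h²/n_h, with W_h = N_h/N and N = 4800:
  stratum 1: (200/4800)²·82.1²/50 = 0.234042
  stratum 2: (1950/4800)²·196.2²/280 = 22.6896
  stratum 3: (2650/4800)²·86.5²/151 = 15.103
V̂(x̄_st) = 38.0267
SE(x̄_st) = √38.0267 = 6.16658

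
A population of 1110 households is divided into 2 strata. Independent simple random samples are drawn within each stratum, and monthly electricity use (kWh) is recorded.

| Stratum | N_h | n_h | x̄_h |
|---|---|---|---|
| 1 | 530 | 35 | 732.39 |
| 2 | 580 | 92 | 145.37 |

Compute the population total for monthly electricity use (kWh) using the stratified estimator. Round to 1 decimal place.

τ̂_st ≈ 472481.3

τ̂_st = Σ N_h x̄_h = 530·732.39 + 580·145.37 = 472481.3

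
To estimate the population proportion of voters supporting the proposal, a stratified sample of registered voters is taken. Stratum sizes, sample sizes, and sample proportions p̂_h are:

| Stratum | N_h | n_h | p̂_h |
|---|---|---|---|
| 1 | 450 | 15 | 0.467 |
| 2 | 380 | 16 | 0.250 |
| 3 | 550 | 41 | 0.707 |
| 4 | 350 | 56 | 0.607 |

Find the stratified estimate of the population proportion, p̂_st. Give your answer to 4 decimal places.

N = 1730; stratum weights W_h = N_h/N.
p̂_st = Σ W_h p̂_h = (450·0.467 + 380·0.250 + 550·0.707 + 350·0.607)/1730 = 0.52396

p̂_st ≈ 0.5240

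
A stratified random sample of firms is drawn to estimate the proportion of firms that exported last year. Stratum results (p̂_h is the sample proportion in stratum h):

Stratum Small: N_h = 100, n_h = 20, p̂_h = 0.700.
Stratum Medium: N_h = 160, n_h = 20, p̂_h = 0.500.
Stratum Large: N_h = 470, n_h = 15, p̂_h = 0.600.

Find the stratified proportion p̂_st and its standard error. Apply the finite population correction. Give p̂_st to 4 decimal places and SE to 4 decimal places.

p̂_st ≈ 0.5918, SE ≈ 0.0872

N = 730; stratum weights W_h = N_h/N.
p̂_st = Σ W_h p̂_h = (100·0.700 + 160·0.500 + 470·0.600)/730 = 0.59178
V̂(p̂_st) = Σ W_h² (1 − n_h/N_h) p̂_h(1−p̂_h)/(n_h−1):
  stratum Small: (100/730)²·(1 − 20/100)·0.700·0.300/19 = 0.000165924
  stratum Medium: (160/730)²·(1 − 20/160)·0.500·0.500/19 = 0.000553081
  stratum Large: (470/730)²·(1 − 15/470)·0.600·0.400/14 = 0.00687934
V̂(p̂_st) = 0.00759834; SE = √V̂ = 0.0871685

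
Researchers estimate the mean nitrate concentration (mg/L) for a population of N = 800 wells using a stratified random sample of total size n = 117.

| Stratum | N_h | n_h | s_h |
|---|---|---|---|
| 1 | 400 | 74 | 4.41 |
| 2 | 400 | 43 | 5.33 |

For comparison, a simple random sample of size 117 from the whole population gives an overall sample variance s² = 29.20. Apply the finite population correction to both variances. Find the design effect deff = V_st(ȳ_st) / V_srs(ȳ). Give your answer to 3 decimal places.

deff ≈ 0.943

V̂(ȳ_st) = Σ W_h² (1 − n_h/N_h) s_h²/n_h, with W_h = N_h/N and N = 800:
  stratum 1: (400/800)²·(1 − 74/400)·4.41²/74 = 0.053548
  stratum 2: (400/800)²·(1 − 43/400)·5.33²/43 = 0.147412
V_st = 0.20096
V_srs = (1 − 117/800)·29.20/117 = 0.213073
deff = V_st / V_srs = 0.20096/0.213073 = 0.9432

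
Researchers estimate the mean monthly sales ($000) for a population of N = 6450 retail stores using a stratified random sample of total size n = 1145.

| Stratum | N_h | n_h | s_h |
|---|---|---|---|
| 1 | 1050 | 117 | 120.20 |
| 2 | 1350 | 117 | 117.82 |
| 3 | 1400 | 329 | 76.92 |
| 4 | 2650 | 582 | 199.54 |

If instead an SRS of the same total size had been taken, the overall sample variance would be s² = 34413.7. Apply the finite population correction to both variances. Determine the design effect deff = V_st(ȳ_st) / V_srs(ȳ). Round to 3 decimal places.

deff ≈ 0.700

V̂(ȳ_st) = Σ W_h² (1 − n_h/N_h) s_h²/n_h, with W_h = N_h/N and N = 6450:
  stratum 1: (1050/6450)²·(1 − 117/1050)·120.20²/117 = 2.90787
  stratum 2: (1350/6450)²·(1 − 117/1350)·117.82²/117 = 4.74711
  stratum 3: (1400/6450)²·(1 − 329/1400)·76.92²/329 = 0.648158
  stratum 4: (2650/6450)²·(1 − 582/2650)·199.54²/582 = 9.01185
V_st = 17.315
V_srs = (1 − 1145/6450)·34413.7/1145 = 24.7202
deff = V_st / V_srs = 17.315/24.7202 = 0.7004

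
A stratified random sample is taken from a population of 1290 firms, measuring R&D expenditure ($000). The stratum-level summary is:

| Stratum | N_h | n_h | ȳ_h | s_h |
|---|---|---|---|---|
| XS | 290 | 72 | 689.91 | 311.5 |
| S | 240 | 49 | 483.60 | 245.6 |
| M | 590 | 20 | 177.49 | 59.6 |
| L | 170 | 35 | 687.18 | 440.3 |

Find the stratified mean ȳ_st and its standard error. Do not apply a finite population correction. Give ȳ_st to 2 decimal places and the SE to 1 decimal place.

ȳ_st = Σ W_h ȳ_h = (290·689.91 + 240·483.60 + 590·177.49 + 170·687.18)/1290 = 416.80434
V̂(ȳ_st) = Σ W_h² s_h²/n_h, with W_h = N_h/N and N = 1290:
  stratum XS: (290/1290)²·311.5²/72 = 68.1083
  stratum S: (240/1290)²·245.6²/49 = 42.6092
  stratum M: (590/1290)²·59.6²/20 = 37.1524
  stratum L: (170/1290)²·440.3²/35 = 96.1939
V̂(ȳ_st) = 244.064
SE(ȳ_st) = √244.064 = 15.6225

ȳ_st ≈ 416.80, SE ≈ 15.6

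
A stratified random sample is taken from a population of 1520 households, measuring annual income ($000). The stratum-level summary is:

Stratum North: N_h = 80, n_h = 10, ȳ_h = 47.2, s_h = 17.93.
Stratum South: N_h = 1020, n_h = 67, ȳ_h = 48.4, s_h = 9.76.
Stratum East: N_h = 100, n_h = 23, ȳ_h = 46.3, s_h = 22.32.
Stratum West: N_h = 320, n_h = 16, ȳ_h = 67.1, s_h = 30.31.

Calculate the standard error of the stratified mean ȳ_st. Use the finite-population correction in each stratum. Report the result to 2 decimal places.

SE(ȳ_st) ≈ 1.78

V̂(ȳ_st) = Σ W_h² (1 − n_h/N_h) s_h²/n_h, with W_h = N_h/N and N = 1520:
  stratum North: (80/1520)²·(1 − 10/80)·17.93²/10 = 0.0779222
  stratum South: (1020/1520)²·(1 − 67/1020)·9.76²/67 = 0.598178
  stratum East: (100/1520)²·(1 − 23/100)·22.32²/23 = 0.0721878
  stratum West: (320/1520)²·(1 − 16/320)·30.31²/16 = 2.41762
V̂(ȳ_st) = 3.16591
SE(ȳ_st) = √3.16591 = 1.7793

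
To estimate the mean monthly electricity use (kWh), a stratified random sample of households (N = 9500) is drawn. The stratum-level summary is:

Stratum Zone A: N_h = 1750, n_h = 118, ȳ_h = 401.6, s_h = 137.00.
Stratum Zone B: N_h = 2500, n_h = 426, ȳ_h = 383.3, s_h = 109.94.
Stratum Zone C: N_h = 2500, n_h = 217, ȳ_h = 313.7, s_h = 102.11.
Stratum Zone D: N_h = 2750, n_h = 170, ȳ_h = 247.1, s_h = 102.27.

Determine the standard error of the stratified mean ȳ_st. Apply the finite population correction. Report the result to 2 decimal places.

SE(ȳ_st) ≈ 3.81

V̂(ȳ_st) = Σ W_h² (1 − n_h/N_h) s_h²/n_h, with W_h = N_h/N and N = 9500:
  stratum Zone A: (1750/9500)²·(1 − 118/1750)·137.00²/118 = 5.0335
  stratum Zone B: (2500/9500)²·(1 − 426/2500)·109.94²/426 = 1.63006
  stratum Zone C: (2500/9500)²·(1 − 217/2500)·102.11²/217 = 3.03861
  stratum Zone D: (2750/9500)²·(1 − 170/2750)·102.27²/170 = 4.83674
V̂(ȳ_st) = 14.5389
SE(ȳ_st) = √14.5389 = 3.81299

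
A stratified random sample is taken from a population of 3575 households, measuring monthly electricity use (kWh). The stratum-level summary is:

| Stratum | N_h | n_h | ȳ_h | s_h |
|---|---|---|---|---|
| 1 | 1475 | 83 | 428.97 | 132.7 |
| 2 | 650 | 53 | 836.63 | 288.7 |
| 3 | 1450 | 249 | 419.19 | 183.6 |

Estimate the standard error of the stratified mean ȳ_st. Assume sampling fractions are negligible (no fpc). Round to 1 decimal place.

V̂(ȳ_st) = Σ W_h² s_h²/n_h, with W_h = N_h/N and N = 3575:
  stratum 1: (1475/3575)²·132.7²/83 = 36.1157
  stratum 2: (650/3575)²·288.7²/53 = 51.9867
  stratum 3: (1450/3575)²·183.6²/249 = 22.2705
V̂(ȳ_st) = 110.373
SE(ȳ_st) = √110.373 = 10.5058

SE(ȳ_st) ≈ 10.5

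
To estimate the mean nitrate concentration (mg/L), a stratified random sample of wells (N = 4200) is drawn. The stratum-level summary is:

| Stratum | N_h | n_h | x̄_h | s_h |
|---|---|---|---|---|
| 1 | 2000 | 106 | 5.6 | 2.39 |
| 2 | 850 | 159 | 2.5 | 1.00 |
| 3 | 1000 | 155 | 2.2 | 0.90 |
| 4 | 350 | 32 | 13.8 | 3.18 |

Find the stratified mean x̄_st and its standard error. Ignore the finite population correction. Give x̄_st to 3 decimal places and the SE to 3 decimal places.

x̄_st = Σ W_h x̄_h = (2000·5.6 + 850·2.5 + 1000·2.2 + 350·13.8)/4200 = 4.84643
V̂(x̄_st) = Σ W_h² s_h²/n_h, with W_h = N_h/N and N = 4200:
  stratum 1: (2000/4200)²·2.39²/106 = 0.0122194
  stratum 2: (850/4200)²·1.00²/159 = 0.000257598
  stratum 3: (1000/4200)²·0.90²/155 = 0.000296248
  stratum 4: (350/4200)²·3.18²/32 = 0.00219453
V̂(x̄_st) = 0.0149678
SE(x̄_st) = √0.0149678 = 0.122343

x̄_st ≈ 4.846, SE ≈ 0.122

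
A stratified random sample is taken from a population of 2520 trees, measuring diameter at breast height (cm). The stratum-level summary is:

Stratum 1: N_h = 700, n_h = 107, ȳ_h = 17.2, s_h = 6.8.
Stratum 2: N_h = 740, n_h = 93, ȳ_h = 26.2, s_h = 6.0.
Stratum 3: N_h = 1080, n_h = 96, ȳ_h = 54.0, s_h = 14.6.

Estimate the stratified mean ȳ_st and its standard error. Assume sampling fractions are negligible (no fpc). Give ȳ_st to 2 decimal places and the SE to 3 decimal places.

ȳ_st ≈ 35.61, SE ≈ 0.689

ȳ_st = Σ W_h ȳ_h = (700·17.2 + 740·26.2 + 1080·54.0)/2520 = 35.61429
V̂(ȳ_st) = Σ W_h² s_h²/n_h, with W_h = N_h/N and N = 2520:
  stratum 1: (700/2520)²·6.8²/107 = 0.0333449
  stratum 2: (740/2520)²·6.0²/93 = 0.0333797
  stratum 3: (1080/2520)²·14.6²/96 = 0.407832
V̂(ȳ_st) = 0.474556
SE(ȳ_st) = √0.474556 = 0.68888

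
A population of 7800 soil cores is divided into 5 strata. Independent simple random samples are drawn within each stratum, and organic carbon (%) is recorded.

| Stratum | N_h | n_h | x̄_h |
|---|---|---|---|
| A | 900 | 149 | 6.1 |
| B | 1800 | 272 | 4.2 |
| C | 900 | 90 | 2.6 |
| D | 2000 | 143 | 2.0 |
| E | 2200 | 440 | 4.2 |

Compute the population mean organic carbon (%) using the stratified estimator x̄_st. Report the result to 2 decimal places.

x̄_st ≈ 3.67

N = Σ N_h = 7800. Stratum weights W_h = N_h/N.
x̄_st = (900·6.1 + 1800·4.2 + 900·2.6 + 2000·2.0 + 2200·4.2) / 7800 = 3.6705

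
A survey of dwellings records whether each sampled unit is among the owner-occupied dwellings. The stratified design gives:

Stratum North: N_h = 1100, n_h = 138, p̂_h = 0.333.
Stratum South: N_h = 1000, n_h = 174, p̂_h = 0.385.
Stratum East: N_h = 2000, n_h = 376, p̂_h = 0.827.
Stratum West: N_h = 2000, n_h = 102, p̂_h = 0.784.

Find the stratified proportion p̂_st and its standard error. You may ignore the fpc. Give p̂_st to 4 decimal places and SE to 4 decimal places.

N = 6100; stratum weights W_h = N_h/N.
p̂_st = Σ W_h p̂_h = (1100·0.333 + 1000·0.385 + 2000·0.827 + 2000·0.784)/6100 = 0.65136
V̂(p̂_st) = Σ W_h² p̂_h(1−p̂_h)/(n_h−1):
  stratum North: (1100/6100)²·0.333·0.667/137 = 5.272e-05
  stratum South: (1000/6100)²·0.385·0.615/173 = 3.67816e-05
  stratum East: (2000/6100)²·0.827·0.173/375 = 4.10129e-05
  stratum West: (2000/6100)²·0.784·0.216/101 = 0.000180239
V̂(p̂_st) = 0.000310753; SE = √V̂ = 0.0176282

p̂_st ≈ 0.6514, SE ≈ 0.0176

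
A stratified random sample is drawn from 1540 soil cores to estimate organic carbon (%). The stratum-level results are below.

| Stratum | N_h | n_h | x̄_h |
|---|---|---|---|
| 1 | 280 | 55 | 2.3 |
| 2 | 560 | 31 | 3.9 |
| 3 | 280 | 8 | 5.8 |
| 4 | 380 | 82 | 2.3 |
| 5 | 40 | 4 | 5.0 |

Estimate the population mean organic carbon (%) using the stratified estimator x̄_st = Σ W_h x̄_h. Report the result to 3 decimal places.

N = Σ N_h = 1540. Stratum weights W_h = N_h/N.
x̄_st = (280·2.3 + 560·3.9 + 280·5.8 + 380·2.3 + 40·5.0) / 1540 = 3.58831

x̄_st ≈ 3.588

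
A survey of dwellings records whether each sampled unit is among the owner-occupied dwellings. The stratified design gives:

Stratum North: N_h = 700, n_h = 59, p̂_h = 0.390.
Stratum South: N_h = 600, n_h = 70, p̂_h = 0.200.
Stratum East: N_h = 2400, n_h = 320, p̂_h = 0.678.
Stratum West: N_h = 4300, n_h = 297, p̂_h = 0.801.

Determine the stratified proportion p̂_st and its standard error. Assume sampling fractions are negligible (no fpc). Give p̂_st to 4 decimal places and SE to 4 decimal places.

p̂_st ≈ 0.6831, SE ≈ 0.0162

N = 8000; stratum weights W_h = N_h/N.
p̂_st = Σ W_h p̂_h = (700·0.390 + 600·0.200 + 2400·0.678 + 4300·0.801)/8000 = 0.68306
V̂(p̂_st) = Σ W_h² p̂_h(1−p̂_h)/(n_h−1):
  stratum North: (700/8000)²·0.390·0.610/58 = 3.14038e-05
  stratum South: (600/8000)²·0.200·0.800/69 = 1.30435e-05
  stratum East: (2400/8000)²·0.678·0.322/319 = 6.15939e-05
  stratum West: (4300/8000)²·0.801·0.199/296 = 0.000155579
V̂(p̂_st) = 0.00026162; SE = √V̂ = 0.0161747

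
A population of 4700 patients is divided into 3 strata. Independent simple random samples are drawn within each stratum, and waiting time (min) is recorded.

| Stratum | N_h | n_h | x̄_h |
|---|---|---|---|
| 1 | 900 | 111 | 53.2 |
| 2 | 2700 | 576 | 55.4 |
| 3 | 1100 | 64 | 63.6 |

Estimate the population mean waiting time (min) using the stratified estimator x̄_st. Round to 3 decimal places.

x̄_st ≈ 56.898

N = Σ N_h = 4700. Stratum weights W_h = N_h/N.
x̄_st = (900·53.2 + 2700·55.4 + 1100·63.6) / 4700 = 56.89787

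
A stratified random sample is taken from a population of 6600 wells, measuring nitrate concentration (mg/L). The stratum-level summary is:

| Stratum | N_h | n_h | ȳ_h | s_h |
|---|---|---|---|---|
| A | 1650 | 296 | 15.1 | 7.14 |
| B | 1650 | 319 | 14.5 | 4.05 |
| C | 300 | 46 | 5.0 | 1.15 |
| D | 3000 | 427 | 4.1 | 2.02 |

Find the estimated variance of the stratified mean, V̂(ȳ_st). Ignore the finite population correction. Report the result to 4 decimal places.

V̂(ȳ_st) ≈ 0.0160

V̂(ȳ_st) = Σ W_h² s_h²/n_h, with W_h = N_h/N and N = 6600:
  stratum A: (1650/6600)²·7.14²/296 = 0.0107643
  stratum B: (1650/6600)²·4.05²/319 = 0.00321366
  stratum C: (300/6600)²·1.15²/46 = 5.94008e-05
  stratum D: (3000/6600)²·2.02²/427 = 0.00197437
V̂(ȳ_st) = 0.0160117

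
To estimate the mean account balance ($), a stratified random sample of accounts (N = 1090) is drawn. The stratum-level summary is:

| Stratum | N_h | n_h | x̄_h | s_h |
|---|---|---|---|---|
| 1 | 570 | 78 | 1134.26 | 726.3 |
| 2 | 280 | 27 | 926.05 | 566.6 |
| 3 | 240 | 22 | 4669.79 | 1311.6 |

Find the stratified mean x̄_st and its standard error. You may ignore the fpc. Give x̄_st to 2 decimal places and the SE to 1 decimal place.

x̄_st ≈ 1859.24, SE ≈ 80.2

x̄_st = Σ W_h x̄_h = (570·1134.26 + 280·926.05 + 240·4669.79)/1090 = 1859.24018
V̂(x̄_st) = Σ W_h² s_h²/n_h, with W_h = N_h/N and N = 1090:
  stratum 1: (570/1090)²·726.3²/78 = 1849.41
  stratum 2: (280/1090)²·566.6²/27 = 784.607
  stratum 3: (240/1090)²·1311.6²/22 = 3790.96
V̂(x̄_st) = 6424.99
SE(x̄_st) = √6424.99 = 80.156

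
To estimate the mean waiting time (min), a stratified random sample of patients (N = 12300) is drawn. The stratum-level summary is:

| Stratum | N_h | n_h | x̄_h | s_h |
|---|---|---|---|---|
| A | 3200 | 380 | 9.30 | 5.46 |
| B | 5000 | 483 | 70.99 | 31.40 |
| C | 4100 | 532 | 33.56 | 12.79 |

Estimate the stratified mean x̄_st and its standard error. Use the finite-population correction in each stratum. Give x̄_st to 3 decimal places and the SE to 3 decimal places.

x̄_st ≈ 42.464, SE ≈ 0.582

x̄_st = Σ W_h x̄_h = (3200·9.30 + 5000·70.99 + 4100·33.56)/12300 = 42.46390
V̂(x̄_st) = Σ W_h² (1 − n_h/N_h) s_h²/n_h, with W_h = N_h/N and N = 12300:
  stratum A: (3200/12300)²·(1 − 380/3200)·5.46²/380 = 0.0046794
  stratum B: (5000/12300)²·(1 − 483/5000)·31.40²/483 = 0.304735
  stratum C: (4100/12300)²·(1 − 532/4100)·12.79²/532 = 0.0297323
V̂(x̄_st) = 0.339146
SE(x̄_st) = √0.339146 = 0.582363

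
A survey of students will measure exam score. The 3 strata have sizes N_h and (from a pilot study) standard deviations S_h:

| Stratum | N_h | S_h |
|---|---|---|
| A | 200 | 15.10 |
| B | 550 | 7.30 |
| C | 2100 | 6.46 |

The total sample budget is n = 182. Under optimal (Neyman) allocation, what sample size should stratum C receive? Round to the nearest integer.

120

Neyman allocation: n_h = n · N_h S_h / Σ N_i S_i, with n = 182.
  stratum A: N_h·S_h = 200·15.10 = 3020.00
  stratum B: N_h·S_h = 550·7.30 = 4015.00
  stratum C: N_h·S_h = 2100·6.46 = 13566.00
Σ N_h S_h = 20601.00
n for stratum C = 182·13566.00/20601.00 = 119.849 → 120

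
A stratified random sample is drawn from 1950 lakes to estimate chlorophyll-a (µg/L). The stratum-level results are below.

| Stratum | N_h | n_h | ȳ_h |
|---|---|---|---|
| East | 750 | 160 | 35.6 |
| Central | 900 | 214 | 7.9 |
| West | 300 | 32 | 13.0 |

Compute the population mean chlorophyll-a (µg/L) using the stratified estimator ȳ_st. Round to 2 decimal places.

N = Σ N_h = 1950. Stratum weights W_h = N_h/N.
ȳ_st = (750·35.6 + 900·7.9 + 300·13.0) / 1950 = 19.3385

ȳ_st ≈ 19.34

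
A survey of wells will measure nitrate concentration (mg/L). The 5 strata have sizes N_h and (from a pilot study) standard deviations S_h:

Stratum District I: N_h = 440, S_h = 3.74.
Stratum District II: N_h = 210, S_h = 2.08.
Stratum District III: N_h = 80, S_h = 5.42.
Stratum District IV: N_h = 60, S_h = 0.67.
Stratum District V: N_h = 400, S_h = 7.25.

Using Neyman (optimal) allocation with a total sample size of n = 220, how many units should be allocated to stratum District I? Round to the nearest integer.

66

Neyman allocation: n_h = n · N_h S_h / Σ N_i S_i, with n = 220.
  stratum District I: N_h·S_h = 440·3.74 = 1645.60
  stratum District II: N_h·S_h = 210·2.08 = 436.80
  stratum District III: N_h·S_h = 80·5.42 = 433.60
  stratum District IV: N_h·S_h = 60·0.67 = 40.20
  stratum District V: N_h·S_h = 400·7.25 = 2900.00
Σ N_h S_h = 5456.20
n for stratum District I = 220·1645.60/5456.20 = 66.352 → 66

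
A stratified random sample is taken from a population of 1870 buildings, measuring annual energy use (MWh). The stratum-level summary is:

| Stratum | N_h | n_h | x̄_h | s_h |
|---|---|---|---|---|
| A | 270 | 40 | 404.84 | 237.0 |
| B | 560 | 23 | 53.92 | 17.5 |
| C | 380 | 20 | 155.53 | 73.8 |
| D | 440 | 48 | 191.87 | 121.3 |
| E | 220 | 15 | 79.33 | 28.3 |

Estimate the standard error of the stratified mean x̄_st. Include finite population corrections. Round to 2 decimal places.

V̂(x̄_st) = Σ W_h² (1 − n_h/N_h) s_h²/n_h, with W_h = N_h/N and N = 1870:
  stratum A: (270/1870)²·(1 − 40/270)·237.0²/40 = 24.9371
  stratum B: (560/1870)²·(1 − 23/560)·17.5²/23 = 1.14506
  stratum C: (380/1870)²·(1 − 20/380)·73.8²/20 = 10.6533
  stratum D: (440/1870)²·(1 − 48/440)·121.3²/48 = 15.1194
  stratum E: (220/1870)²·(1 − 15/220)·28.3²/15 = 0.688613
V̂(x̄_st) = 52.5435
SE(x̄_st) = √52.5435 = 7.24869

SE(x̄_st) ≈ 7.25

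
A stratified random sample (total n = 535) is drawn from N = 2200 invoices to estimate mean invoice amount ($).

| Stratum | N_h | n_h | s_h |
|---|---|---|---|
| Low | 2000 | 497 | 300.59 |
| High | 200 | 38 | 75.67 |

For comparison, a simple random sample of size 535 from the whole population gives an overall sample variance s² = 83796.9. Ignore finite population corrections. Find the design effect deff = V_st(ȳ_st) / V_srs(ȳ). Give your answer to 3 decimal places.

deff ≈ 0.967

V̂(ȳ_st) = Σ W_h² s_h²/n_h, with W_h = N_h/N and N = 2200:
  stratum Low: (2000/2200)²·300.59²/497 = 150.248
  stratum High: (200/2200)²·75.67²/38 = 1.24531
V_st = 151.493
V_srs = s²/n = 83796.9/535 = 156.63
deff = V_st / V_srs = 151.493/156.63 = 0.9672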